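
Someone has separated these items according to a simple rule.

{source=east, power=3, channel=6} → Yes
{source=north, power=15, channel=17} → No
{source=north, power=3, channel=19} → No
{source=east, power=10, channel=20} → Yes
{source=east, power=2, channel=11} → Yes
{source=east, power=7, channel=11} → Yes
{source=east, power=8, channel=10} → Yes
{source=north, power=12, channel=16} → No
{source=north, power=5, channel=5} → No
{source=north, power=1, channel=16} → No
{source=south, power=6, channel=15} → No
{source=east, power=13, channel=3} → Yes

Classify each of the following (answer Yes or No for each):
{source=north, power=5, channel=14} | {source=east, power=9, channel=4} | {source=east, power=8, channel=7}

No, Yes, Yes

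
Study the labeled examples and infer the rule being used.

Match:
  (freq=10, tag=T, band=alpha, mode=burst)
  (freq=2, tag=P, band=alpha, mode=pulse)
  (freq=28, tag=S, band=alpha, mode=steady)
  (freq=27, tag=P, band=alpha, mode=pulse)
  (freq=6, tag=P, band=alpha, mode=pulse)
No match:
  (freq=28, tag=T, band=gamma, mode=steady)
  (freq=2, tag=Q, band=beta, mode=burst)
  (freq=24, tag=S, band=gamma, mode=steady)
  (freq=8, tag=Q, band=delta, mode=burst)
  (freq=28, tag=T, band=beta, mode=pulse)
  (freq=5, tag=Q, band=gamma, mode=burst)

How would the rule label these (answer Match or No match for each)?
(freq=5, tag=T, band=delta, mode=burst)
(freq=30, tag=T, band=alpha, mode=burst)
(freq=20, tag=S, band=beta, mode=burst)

One predicate separates the groups cleanly: band is alpha.
(freq=5, tag=T, band=delta, mode=burst): No match (band is delta).
(freq=30, tag=T, band=alpha, mode=burst): Match (band is alpha).
(freq=20, tag=S, band=beta, mode=burst): No match (band is beta).

No match, Match, No match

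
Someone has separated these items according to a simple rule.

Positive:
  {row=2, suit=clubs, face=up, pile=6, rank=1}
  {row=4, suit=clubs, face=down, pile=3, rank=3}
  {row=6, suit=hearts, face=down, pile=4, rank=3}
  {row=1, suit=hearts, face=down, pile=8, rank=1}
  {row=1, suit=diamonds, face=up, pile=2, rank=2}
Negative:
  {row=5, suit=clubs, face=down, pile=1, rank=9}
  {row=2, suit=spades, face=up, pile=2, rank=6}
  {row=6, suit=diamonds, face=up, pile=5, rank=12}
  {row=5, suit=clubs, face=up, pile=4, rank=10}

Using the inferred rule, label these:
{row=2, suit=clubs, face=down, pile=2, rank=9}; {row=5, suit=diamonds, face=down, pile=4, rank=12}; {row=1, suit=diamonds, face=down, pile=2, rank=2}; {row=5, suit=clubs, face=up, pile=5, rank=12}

Negative, Negative, Positive, Negative

The distinguishing property — rank ≤ 3 — holds for all the 'Positive' cases and none of the 'Negative' cases.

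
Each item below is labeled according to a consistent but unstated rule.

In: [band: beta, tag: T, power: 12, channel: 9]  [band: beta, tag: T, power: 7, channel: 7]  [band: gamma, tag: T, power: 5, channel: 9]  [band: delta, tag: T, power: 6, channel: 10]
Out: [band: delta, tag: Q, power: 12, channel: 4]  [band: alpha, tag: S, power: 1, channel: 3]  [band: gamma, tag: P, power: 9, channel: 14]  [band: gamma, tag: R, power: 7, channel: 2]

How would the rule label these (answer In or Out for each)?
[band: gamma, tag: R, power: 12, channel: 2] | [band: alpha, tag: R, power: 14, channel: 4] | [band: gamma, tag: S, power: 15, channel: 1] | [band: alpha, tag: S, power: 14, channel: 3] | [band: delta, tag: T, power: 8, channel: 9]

Out, Out, Out, Out, In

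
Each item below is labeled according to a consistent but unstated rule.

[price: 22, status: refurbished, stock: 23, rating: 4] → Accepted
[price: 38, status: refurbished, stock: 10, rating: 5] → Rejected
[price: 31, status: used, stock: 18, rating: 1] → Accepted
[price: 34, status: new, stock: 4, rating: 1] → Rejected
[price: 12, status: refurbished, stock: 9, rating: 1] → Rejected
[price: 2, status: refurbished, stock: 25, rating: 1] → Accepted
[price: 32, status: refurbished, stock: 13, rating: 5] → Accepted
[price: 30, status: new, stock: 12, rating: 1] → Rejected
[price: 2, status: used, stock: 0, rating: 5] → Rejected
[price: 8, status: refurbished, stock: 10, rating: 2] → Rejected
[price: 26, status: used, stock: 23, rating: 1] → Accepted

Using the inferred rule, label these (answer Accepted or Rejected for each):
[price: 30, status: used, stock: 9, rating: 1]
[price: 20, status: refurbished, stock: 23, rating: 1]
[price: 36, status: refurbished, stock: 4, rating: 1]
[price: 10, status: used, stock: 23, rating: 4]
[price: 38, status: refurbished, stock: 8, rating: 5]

The classifier is using: stock ≥ 13.
[price: 30, status: used, stock: 9, rating: 1]: stock = 9, does not pass → Rejected.
[price: 20, status: refurbished, stock: 23, rating: 1]: stock = 23, satisfies this → Accepted.
[price: 36, status: refurbished, stock: 4, rating: 1]: stock = 4, does not pass → Rejected.
[price: 10, status: used, stock: 23, rating: 4]: stock = 23, satisfies this → Accepted.
[price: 38, status: refurbished, stock: 8, rating: 5]: stock = 8, does not pass → Rejected.

Rejected, Accepted, Rejected, Accepted, Rejected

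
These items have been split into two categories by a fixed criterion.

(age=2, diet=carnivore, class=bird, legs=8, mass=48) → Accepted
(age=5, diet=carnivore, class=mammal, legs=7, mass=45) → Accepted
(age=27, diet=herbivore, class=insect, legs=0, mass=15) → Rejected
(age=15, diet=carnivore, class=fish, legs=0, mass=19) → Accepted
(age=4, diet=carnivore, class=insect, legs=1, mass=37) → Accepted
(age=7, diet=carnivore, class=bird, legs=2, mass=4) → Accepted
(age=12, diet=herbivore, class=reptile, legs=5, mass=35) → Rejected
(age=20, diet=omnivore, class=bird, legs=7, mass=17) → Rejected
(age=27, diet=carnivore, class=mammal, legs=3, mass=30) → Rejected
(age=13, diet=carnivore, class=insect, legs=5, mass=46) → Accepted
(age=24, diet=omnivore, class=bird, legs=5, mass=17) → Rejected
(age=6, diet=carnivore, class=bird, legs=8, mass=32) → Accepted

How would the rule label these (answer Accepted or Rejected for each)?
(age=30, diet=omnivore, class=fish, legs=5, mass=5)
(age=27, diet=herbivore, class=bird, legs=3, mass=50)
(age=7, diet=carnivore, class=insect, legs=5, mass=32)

Rejected, Rejected, Accepted

The classifier is using: diet is carnivore AND age ≤ 15.
(age=30, diet=omnivore, class=fish, legs=5, mass=5) → diet is omnivore, age = 30 → Rejected.
(age=27, diet=herbivore, class=bird, legs=3, mass=50) → diet is herbivore, age = 27 → Rejected.
(age=7, diet=carnivore, class=insect, legs=5, mass=32) → diet is carnivore, age = 7 → Accepted.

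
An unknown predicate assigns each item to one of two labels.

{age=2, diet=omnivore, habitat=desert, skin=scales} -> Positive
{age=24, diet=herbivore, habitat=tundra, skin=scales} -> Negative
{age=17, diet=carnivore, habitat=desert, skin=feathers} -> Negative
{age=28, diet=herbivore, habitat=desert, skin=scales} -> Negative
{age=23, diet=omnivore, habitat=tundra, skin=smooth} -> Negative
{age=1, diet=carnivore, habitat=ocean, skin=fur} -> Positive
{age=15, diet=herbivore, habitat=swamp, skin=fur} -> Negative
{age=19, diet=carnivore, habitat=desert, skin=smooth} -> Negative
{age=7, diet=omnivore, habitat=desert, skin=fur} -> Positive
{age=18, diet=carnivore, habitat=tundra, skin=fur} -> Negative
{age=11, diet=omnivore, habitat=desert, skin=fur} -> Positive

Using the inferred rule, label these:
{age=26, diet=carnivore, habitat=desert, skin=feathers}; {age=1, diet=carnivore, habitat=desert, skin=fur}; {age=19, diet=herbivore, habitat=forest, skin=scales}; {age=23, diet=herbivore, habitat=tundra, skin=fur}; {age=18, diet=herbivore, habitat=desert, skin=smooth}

Negative, Positive, Negative, Negative, Negative

Rule: age ≤ 11. This holds for each 'Positive' example and fails for each 'Negative' one.
{age=26, diet=carnivore, habitat=desert, skin=feathers}: Negative (age = 26).
{age=1, diet=carnivore, habitat=desert, skin=fur}: Positive (age = 1).
{age=19, diet=herbivore, habitat=forest, skin=scales}: Negative (age = 19).
{age=23, diet=herbivore, habitat=tundra, skin=fur}: Negative (age = 23).
{age=18, diet=herbivore, habitat=desert, skin=smooth}: Negative (age = 18).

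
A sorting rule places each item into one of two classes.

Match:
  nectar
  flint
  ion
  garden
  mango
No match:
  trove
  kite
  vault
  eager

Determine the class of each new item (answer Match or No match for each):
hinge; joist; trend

Match, No match, Match

One predicate separates the groups cleanly: contains 'n'.
Match: hinge, since has 'n'.
No match: joist, since no 'n'.
Match: trend, since has 'n'.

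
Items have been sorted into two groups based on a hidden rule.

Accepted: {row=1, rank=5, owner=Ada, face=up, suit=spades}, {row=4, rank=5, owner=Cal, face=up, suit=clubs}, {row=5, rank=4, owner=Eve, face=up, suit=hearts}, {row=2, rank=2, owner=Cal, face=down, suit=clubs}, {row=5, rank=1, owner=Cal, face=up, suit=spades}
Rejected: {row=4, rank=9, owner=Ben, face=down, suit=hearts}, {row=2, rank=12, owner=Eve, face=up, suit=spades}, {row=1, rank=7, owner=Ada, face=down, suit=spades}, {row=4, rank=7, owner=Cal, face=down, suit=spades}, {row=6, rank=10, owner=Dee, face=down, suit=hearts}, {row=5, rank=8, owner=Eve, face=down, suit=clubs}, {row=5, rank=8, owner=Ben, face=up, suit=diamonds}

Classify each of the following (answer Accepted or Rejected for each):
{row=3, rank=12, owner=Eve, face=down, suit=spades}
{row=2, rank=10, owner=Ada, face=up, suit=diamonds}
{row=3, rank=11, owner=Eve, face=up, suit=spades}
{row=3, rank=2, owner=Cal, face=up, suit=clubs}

Rejected, Rejected, Rejected, Accepted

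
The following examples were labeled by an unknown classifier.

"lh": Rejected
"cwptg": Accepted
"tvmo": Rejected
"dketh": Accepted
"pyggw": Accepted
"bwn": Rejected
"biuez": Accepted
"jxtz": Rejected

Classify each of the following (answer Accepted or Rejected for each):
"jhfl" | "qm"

'Accepted' ⟺ length 5.
"jhfl": length 4, does not fit → Rejected.
"qm": length 2, does not fit → Rejected.

Rejected, Rejected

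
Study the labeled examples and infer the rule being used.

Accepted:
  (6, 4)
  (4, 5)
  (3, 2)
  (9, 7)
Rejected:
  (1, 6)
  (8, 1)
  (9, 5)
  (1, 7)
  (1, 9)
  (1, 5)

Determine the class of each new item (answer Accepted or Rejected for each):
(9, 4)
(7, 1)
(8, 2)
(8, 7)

The simplest hypothesis consistent with all the labels is: |first − second| ≤ 2.

Rejected, Rejected, Rejected, Accepted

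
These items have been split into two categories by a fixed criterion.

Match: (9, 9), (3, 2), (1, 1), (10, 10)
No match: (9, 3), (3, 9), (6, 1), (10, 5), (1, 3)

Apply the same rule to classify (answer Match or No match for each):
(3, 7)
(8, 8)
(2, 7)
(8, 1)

The classifier is using: |first − second| ≤ 1.
(3, 7) — |3−7| = 4, hence No match.
(8, 8) — |8−8| = 0, hence Match.
(2, 7) — |2−7| = 5, hence No match.
(8, 1) — |8−1| = 7, hence No match.

No match, Match, No match, No match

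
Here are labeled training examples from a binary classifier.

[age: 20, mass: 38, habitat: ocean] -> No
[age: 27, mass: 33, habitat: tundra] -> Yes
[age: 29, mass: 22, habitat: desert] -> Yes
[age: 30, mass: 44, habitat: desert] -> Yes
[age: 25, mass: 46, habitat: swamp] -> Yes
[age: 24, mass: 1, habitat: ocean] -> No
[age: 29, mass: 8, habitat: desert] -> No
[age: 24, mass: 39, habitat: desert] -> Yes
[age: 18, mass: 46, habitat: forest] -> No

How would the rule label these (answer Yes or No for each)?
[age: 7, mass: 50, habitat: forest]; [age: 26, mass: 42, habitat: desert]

No, Yes

The distinguishing property — mass ≥ 22 AND age ≥ 24 — holds for all the 'Yes' cases and none of the 'No' cases.
[age: 7, mass: 50, habitat: forest]: mass = 50, age = 7 — lacks this property, so No. [age: 26, mass: 42, habitat: desert]: mass = 42, age = 26 — checks out, so Yes.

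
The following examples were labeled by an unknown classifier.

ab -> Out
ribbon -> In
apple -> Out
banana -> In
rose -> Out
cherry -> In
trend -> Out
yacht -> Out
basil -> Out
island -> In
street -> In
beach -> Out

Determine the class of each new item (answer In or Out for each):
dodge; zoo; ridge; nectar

Rule: length 6. This holds for each 'In' example and fails for each 'Out' one.
Out: dodge, since length 5.
Out: zoo, since length 3.
Out: ridge, since length 5.
In: nectar, since length 6.

Out, Out, Out, In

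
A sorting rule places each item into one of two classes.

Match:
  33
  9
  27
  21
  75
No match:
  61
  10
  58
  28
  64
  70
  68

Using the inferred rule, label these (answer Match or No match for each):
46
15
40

No match, Match, No match

The rule appears to be: multiple of 3.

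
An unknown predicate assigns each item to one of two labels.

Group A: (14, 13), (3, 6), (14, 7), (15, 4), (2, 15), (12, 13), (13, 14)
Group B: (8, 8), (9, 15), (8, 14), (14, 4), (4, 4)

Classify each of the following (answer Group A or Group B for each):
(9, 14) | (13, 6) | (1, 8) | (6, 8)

Group A, Group A, Group A, Group B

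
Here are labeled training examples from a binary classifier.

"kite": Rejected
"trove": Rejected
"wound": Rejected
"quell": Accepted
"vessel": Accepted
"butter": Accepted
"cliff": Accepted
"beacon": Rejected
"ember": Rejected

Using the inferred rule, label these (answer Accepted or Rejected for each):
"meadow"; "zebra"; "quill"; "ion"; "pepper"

Rejected, Rejected, Accepted, Rejected, Accepted

The simplest hypothesis consistent with all the labels is: has a double letter.
"meadow": no doubled letter, lacks this property → Rejected. "zebra": no doubled letter, lacks this property → Rejected. "quill": 'll' doubled, passes → Accepted. "ion": no doubled letter, lacks this property → Rejected. "pepper": 'pp' doubled, passes → Accepted.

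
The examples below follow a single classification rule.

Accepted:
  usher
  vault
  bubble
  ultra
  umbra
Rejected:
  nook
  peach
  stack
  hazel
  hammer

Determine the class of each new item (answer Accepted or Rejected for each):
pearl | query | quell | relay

Rejected, Accepted, Accepted, Rejected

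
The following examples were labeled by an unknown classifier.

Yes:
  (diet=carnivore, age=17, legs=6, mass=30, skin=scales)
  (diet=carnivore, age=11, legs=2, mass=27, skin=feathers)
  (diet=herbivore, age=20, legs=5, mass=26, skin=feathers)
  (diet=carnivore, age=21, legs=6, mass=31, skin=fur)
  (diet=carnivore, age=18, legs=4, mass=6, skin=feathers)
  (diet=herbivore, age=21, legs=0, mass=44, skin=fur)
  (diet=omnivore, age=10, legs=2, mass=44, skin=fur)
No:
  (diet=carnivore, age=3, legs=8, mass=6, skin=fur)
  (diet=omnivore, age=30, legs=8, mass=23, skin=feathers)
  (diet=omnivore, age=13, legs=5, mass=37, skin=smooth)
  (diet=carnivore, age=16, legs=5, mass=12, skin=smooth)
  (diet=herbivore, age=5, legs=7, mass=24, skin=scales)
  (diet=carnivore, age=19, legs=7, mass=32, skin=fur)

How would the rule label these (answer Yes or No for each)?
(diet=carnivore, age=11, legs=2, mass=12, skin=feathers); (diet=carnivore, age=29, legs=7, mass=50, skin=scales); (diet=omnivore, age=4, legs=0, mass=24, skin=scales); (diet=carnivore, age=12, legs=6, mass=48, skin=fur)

Yes, No, Yes, Yes

The pattern is that an item is 'Yes' exactly when: skin is not smooth AND legs ≤ 6.
(diet=carnivore, age=11, legs=2, mass=12, skin=feathers) → skin is feathers, legs = 2 → Yes. (diet=carnivore, age=29, legs=7, mass=50, skin=scales) → skin is scales, legs = 7 → No. (diet=omnivore, age=4, legs=0, mass=24, skin=scales) → skin is scales, legs = 0 → Yes. (diet=carnivore, age=12, legs=6, mass=48, skin=fur) → skin is fur, legs = 6 → Yes.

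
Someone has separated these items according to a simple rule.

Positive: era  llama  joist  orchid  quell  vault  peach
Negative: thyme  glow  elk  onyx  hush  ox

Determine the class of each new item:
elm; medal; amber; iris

The simplest hypothesis consistent with all the labels is: has ≥ 2 vowels.

Negative, Positive, Positive, Positive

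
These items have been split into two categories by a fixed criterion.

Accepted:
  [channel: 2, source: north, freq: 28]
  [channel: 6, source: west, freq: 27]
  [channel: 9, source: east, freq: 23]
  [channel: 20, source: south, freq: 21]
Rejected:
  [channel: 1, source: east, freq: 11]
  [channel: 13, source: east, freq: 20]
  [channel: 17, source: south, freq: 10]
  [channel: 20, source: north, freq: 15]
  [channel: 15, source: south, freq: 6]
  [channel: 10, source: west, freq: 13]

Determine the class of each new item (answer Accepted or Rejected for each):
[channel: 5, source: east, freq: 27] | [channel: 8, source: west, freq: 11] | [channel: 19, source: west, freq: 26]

The distinguishing property — freq ≥ 21 — holds for all the 'Accepted' cases and none of the 'Rejected' cases.
[channel: 5, source: east, freq: 27]: freq = 27, passes → Accepted.
[channel: 8, source: west, freq: 11]: freq = 11, fails the rule → Rejected.
[channel: 19, source: west, freq: 26]: freq = 26, passes → Accepted.

Accepted, Rejected, Accepted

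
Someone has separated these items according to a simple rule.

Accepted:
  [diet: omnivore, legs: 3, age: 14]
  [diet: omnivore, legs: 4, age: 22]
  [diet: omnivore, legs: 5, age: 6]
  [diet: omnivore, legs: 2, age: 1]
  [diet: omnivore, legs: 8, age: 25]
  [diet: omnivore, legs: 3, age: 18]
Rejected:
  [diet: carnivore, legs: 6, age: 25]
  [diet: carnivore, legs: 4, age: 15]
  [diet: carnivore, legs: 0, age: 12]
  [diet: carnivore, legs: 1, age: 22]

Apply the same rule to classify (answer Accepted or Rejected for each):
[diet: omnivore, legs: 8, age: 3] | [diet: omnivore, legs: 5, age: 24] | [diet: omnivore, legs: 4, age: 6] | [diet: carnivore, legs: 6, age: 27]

Accepted, Accepted, Accepted, Rejected

The distinguishing property — diet is omnivore — holds for all the 'Accepted' cases and none of the 'Rejected' cases.
Accepted: [diet: omnivore, legs: 8, age: 3], since diet is omnivore.
Accepted: [diet: omnivore, legs: 5, age: 24], since diet is omnivore.
Accepted: [diet: omnivore, legs: 4, age: 6], since diet is omnivore.
Rejected: [diet: carnivore, legs: 6, age: 27], since diet is carnivore.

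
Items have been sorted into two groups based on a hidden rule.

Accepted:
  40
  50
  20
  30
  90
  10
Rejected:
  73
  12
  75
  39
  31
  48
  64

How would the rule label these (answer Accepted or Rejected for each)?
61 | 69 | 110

Rejected, Rejected, Accepted

'Accepted' ⟺ multiple of 10.
Rejected: 61, since 61 = 10·6 + 1.
Rejected: 69, since 69 = 10·6 + 9.
Accepted: 110, since 110 = 10·11.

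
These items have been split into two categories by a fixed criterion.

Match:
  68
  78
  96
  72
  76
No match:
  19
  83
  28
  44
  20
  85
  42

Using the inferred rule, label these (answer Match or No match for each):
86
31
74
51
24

The pattern is that an item is 'Match' exactly when: even AND at least 68.
86: Match (86 is even, 86 ≥ 68).
31: No match (31 is odd, 31 < 68).
74: Match (74 is even, 74 ≥ 68).
51: No match (51 is odd, 51 < 68).
24: No match (24 is even, 24 < 68).

Match, No match, Match, No match, No match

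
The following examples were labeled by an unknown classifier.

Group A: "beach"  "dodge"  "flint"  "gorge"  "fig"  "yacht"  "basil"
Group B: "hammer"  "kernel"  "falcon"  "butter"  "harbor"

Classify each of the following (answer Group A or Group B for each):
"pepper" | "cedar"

The rule appears to be: odd length.
Group B: "pepper", since length 6.
Group A: "cedar", since length 5.

Group B, Group A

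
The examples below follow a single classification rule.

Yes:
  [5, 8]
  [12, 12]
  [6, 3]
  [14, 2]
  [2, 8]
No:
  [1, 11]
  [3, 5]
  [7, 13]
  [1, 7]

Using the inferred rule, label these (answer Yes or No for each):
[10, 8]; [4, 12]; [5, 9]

Yes, Yes, No

The simplest hypothesis consistent with all the labels is: product is even.
[10, 8]: 10·8 = 80, meets the rule → Yes. [4, 12]: 4·12 = 48, meets the rule → Yes. [5, 9]: 5·9 = 45, doesn't qualify → No.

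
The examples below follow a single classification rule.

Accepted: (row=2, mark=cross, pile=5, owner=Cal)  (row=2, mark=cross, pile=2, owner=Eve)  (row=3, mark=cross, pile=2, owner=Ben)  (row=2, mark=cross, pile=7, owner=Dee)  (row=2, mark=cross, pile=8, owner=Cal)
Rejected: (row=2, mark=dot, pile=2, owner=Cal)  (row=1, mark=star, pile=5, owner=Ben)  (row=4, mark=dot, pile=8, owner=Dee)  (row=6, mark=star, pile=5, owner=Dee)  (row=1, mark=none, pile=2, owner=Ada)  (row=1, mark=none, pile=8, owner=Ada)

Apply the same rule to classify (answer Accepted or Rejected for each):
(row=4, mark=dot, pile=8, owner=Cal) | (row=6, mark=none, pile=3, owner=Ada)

The pattern is that an item is 'Accepted' exactly when: mark is cross.
(row=4, mark=dot, pile=8, owner=Cal): mark is dot — lacks this property, so Rejected.
(row=6, mark=none, pile=3, owner=Ada): mark is none — lacks this property, so Rejected.

Rejected, Rejected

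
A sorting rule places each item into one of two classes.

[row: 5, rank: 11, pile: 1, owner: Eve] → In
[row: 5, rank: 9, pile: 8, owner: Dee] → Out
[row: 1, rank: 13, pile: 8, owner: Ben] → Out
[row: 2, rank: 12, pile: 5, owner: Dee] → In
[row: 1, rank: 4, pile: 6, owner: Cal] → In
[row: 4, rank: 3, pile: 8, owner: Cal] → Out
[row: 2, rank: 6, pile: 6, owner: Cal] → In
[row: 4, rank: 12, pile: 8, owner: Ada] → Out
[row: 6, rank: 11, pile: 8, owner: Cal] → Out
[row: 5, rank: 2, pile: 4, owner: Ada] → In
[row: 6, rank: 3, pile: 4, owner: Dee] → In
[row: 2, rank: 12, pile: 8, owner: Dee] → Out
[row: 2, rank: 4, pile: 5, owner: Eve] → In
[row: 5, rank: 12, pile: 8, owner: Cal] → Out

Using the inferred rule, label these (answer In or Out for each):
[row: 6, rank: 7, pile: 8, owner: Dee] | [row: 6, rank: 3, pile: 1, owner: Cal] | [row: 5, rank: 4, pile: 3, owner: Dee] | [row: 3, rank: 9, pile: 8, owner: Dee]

Out, In, In, Out

The common property of the 'In' items is: pile ≤ 6. No 'Out' item has it.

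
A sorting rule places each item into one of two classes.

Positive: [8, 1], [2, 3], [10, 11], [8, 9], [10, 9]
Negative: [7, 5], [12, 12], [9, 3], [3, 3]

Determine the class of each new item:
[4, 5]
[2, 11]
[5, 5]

All 'Positive' examples share one property — sum is odd — and every 'Negative' example lacks it.

Positive, Positive, Negative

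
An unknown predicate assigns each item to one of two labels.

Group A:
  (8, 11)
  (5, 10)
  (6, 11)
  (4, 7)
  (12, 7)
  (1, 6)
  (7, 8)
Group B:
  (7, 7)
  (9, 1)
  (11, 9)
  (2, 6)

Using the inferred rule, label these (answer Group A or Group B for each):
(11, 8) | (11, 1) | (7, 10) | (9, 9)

Group A, Group B, Group A, Group B

'Group A' ⟺ sum is odd.
(11, 8) — 11+8 = 19, hence Group A. (11, 1) — 11+1 = 12, hence Group B. (7, 10) — 7+10 = 17, hence Group A. (9, 9) — 9+9 = 18, hence Group B.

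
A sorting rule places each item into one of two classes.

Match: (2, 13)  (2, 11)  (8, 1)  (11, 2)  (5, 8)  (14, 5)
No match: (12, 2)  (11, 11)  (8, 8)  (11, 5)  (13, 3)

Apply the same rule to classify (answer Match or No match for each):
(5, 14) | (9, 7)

The common property of the 'Match' items is: sum is odd. No 'No match' item has it.
Match: (5, 14), since 5+14 = 19.
No match: (9, 7), since 9+7 = 16.

Match, No match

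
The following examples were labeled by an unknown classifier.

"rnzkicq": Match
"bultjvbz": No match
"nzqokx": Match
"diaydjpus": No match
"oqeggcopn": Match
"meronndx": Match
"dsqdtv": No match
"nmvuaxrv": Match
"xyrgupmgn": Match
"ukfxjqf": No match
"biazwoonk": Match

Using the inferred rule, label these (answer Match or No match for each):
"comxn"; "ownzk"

Match, Match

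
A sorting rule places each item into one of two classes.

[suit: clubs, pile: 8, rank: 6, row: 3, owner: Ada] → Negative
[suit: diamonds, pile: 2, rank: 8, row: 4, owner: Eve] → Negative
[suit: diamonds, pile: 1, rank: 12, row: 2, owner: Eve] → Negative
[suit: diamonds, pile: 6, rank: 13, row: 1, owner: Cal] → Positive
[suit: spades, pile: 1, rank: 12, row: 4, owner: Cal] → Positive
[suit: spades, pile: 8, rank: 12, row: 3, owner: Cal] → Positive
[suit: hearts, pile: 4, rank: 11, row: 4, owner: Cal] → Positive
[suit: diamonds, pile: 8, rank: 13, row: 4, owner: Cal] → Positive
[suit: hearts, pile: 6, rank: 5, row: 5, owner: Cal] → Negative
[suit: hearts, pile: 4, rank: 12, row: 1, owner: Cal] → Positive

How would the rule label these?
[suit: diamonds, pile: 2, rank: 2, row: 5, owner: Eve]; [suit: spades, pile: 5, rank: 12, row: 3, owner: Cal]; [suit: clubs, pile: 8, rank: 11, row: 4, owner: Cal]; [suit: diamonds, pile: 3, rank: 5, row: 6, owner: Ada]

Negative, Positive, Positive, Negative

The pattern is that an item is 'Positive' exactly when: owner is Cal AND row ≤ 4.
[suit: diamonds, pile: 2, rank: 2, row: 5, owner: Eve]: owner is Eve, row = 5 — lacks this property, so Negative.
[suit: spades, pile: 5, rank: 12, row: 3, owner: Cal]: owner is Cal, row = 3 — has this property, so Positive.
[suit: clubs, pile: 8, rank: 11, row: 4, owner: Cal]: owner is Cal, row = 4 — has this property, so Positive.
[suit: diamonds, pile: 3, rank: 5, row: 6, owner: Ada]: owner is Ada, row = 6 — lacks this property, so Negative.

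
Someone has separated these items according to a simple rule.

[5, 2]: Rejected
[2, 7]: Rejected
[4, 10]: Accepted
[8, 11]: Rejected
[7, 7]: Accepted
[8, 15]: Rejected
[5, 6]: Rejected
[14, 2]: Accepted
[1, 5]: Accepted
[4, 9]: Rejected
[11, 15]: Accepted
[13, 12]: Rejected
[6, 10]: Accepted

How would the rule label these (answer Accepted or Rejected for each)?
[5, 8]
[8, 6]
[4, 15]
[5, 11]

Rejected, Accepted, Rejected, Accepted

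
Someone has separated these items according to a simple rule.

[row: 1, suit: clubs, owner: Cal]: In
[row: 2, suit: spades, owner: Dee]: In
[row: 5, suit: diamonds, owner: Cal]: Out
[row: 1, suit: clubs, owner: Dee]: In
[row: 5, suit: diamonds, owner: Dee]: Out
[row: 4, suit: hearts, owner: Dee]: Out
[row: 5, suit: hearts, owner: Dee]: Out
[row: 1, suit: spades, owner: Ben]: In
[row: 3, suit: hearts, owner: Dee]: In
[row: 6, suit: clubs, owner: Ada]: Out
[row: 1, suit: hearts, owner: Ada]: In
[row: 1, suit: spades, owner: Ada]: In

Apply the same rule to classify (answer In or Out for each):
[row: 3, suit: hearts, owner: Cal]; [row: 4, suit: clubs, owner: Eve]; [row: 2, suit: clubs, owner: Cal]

In, Out, In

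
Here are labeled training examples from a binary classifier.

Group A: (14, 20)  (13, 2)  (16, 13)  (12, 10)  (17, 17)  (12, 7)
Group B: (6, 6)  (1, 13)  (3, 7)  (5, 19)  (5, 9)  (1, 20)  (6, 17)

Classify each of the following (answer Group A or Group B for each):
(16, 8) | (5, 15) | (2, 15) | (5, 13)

Group A, Group B, Group B, Group B

The distinguishing property — first ≥ 7 — holds for all the 'Group A' cases and none of the 'Group B' cases.
(16, 8): Group A (first 16). (5, 15): Group B (first 5). (2, 15): Group B (first 2). (5, 13): Group B (first 5).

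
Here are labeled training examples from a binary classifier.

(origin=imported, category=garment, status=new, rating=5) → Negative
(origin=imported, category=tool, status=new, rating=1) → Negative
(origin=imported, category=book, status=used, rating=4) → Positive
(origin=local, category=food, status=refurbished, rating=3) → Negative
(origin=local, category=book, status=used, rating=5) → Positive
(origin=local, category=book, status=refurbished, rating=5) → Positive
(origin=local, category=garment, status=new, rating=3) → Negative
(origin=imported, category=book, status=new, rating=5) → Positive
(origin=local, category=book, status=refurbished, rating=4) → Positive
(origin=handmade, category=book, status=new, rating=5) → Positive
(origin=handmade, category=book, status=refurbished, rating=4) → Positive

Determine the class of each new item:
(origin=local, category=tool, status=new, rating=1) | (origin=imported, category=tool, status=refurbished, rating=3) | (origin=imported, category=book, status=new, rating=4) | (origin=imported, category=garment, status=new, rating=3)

The classifier is using: category is book.
(origin=local, category=tool, status=new, rating=1): category is tool, does not satisfy this → Negative.
(origin=imported, category=tool, status=refurbished, rating=3): category is tool, does not satisfy this → Negative.
(origin=imported, category=book, status=new, rating=4): category is book, qualifies → Positive.
(origin=imported, category=garment, status=new, rating=3): category is garment, does not satisfy this → Negative.

Negative, Negative, Positive, Negative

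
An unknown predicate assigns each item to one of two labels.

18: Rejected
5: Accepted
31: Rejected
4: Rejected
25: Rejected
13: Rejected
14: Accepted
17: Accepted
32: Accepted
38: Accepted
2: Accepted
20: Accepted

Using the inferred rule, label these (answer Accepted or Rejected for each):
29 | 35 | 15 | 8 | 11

The pattern is that an item is 'Accepted' exactly when: ≡ 2 (mod 3).

Accepted, Accepted, Rejected, Accepted, Accepted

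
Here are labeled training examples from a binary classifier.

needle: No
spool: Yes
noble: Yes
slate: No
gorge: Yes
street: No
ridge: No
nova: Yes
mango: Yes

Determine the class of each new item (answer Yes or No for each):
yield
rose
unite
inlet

No, Yes, No, No

Looking at the examples, the only property every 'Yes' case has and every 'No' case lacks is: contains 'o'.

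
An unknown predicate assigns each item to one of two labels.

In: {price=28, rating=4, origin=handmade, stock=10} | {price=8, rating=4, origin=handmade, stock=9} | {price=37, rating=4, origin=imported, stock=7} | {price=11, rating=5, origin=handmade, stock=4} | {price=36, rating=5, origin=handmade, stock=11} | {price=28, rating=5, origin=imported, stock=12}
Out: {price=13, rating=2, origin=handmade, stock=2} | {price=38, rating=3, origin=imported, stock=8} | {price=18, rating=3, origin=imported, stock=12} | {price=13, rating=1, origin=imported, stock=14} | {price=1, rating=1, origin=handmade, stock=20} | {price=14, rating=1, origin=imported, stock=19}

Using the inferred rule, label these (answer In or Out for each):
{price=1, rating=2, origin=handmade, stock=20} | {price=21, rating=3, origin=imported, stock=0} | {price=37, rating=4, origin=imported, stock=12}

Out, Out, In

The simplest hypothesis consistent with all the labels is: rating ≥ 4.
{price=1, rating=2, origin=handmade, stock=20}: rating = 2 — does not pass, so Out.
{price=21, rating=3, origin=imported, stock=0}: rating = 3 — does not pass, so Out.
{price=37, rating=4, origin=imported, stock=12}: rating = 4 — qualifies, so In.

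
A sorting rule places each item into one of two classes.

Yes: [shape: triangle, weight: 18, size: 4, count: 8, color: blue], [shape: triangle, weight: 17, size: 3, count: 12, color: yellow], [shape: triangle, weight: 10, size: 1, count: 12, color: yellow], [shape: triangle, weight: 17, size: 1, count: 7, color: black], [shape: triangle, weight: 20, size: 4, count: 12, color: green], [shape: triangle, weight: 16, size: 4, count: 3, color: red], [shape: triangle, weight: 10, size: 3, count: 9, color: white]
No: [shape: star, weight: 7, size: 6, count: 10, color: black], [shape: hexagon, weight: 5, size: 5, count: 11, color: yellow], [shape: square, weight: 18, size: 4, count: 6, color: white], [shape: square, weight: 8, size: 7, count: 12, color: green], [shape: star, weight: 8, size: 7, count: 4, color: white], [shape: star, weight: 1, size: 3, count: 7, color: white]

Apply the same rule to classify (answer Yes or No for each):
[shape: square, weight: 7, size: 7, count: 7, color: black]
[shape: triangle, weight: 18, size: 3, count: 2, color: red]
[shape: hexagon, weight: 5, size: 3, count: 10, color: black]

'Yes' ⟺ shape is triangle.
[shape: square, weight: 7, size: 7, count: 7, color: black]: shape is square, does not fit → No.
[shape: triangle, weight: 18, size: 3, count: 2, color: red]: shape is triangle, satisfies this → Yes.
[shape: hexagon, weight: 5, size: 3, count: 10, color: black]: shape is hexagon, does not fit → No.

No, Yes, No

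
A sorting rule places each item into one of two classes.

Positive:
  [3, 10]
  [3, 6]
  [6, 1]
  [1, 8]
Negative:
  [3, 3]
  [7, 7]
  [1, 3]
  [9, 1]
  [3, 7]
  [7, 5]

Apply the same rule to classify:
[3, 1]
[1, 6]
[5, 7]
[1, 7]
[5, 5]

Rule: sum is odd. This holds for each 'Positive' example and fails for each 'Negative' one.
[3, 1] — 3+1 = 4, hence Negative. [1, 6] — 1+6 = 7, hence Positive. [5, 7] — 5+7 = 12, hence Negative. [1, 7] — 1+7 = 8, hence Negative. [5, 5] — 5+5 = 10, hence Negative.

Negative, Positive, Negative, Negative, Negative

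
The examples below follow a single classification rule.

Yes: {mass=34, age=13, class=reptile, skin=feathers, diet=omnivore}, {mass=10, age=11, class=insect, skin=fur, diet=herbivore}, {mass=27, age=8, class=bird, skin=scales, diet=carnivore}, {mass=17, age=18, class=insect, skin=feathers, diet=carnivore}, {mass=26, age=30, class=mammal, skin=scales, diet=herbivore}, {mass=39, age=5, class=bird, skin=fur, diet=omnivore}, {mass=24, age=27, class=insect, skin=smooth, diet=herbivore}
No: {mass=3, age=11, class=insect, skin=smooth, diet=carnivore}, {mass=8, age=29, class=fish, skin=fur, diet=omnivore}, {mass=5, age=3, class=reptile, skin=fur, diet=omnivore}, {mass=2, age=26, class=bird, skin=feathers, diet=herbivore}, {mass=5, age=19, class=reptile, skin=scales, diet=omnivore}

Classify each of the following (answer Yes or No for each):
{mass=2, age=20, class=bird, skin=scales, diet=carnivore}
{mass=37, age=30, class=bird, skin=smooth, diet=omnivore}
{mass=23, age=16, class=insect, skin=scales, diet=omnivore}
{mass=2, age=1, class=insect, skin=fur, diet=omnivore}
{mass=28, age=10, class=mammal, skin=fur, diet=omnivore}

No, Yes, Yes, No, Yes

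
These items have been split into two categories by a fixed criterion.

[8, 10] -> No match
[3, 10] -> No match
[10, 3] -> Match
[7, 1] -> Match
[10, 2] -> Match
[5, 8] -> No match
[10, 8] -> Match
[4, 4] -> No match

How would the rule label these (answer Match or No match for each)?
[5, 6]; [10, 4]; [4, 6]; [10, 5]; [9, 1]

The pattern is that an item is 'Match' exactly when: first > second.

No match, Match, No match, Match, Match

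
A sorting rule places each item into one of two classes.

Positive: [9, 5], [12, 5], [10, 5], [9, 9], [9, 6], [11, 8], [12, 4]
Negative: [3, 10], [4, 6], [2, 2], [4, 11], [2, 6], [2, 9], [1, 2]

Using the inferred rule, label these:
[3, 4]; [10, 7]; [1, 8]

'Positive' ⟺ first ≥ 5.

Negative, Positive, Negative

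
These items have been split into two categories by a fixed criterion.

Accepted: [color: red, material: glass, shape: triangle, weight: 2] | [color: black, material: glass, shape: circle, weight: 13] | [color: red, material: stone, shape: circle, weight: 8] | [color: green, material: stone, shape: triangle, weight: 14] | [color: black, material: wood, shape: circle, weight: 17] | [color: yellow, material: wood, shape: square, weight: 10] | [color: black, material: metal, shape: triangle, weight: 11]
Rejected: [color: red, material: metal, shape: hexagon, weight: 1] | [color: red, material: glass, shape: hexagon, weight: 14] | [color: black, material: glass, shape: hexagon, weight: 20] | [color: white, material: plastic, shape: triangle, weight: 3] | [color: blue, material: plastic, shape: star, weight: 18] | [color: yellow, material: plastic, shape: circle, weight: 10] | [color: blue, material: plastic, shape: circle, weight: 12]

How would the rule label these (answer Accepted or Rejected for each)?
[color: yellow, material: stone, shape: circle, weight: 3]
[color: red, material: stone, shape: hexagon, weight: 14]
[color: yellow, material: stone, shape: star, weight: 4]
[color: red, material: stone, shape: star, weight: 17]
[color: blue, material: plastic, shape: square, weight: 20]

Accepted, Rejected, Accepted, Accepted, Rejected

All 'Accepted' examples share one property — material is not plastic AND shape is not hexagon — and every 'Rejected' example lacks it.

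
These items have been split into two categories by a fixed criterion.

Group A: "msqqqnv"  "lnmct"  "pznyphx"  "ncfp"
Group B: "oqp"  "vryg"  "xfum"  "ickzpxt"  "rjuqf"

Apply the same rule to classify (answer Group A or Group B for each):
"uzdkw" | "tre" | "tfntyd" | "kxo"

Rule: contains 'n'. This holds for each 'Group A' example and fails for each 'Group B' one.

Group B, Group B, Group A, Group B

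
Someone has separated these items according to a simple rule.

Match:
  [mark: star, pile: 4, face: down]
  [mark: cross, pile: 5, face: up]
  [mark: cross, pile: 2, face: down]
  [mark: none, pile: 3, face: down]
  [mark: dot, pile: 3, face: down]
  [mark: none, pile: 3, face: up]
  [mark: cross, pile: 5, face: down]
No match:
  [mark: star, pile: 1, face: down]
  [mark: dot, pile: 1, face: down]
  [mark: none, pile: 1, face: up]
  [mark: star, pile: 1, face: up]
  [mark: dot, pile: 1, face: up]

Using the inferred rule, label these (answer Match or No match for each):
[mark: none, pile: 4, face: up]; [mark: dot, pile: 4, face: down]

One predicate separates the groups cleanly: pile ≥ 2.
[mark: none, pile: 4, face: up] — pile = 4, hence Match.
[mark: dot, pile: 4, face: down] — pile = 4, hence Match.

Match, Match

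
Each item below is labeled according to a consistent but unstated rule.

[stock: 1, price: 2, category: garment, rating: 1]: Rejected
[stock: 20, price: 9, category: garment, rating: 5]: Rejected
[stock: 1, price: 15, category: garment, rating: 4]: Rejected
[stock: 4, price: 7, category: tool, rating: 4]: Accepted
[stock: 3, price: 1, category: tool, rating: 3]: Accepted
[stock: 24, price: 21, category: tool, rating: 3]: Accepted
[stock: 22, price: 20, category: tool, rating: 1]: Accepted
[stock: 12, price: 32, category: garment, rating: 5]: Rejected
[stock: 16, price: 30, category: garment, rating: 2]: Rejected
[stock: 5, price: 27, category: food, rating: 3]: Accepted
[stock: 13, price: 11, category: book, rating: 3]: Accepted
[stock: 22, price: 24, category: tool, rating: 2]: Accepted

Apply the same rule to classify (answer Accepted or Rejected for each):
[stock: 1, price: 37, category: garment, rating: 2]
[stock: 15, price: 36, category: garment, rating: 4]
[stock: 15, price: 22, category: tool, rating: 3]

Every 'Accepted' example satisfies: category is not garment. None of the 'Rejected' examples do.

Rejected, Rejected, Accepted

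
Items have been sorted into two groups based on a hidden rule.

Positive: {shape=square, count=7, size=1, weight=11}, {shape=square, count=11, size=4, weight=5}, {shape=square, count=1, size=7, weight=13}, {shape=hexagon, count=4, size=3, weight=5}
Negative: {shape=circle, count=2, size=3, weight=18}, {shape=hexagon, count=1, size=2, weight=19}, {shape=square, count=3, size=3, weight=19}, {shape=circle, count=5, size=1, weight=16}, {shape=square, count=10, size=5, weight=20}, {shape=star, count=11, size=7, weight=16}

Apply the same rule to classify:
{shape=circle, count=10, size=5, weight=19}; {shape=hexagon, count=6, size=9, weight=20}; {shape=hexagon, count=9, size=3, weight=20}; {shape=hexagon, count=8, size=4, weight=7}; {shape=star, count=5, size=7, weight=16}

The distinguishing property — weight ≤ 13 — holds for all the 'Positive' cases and none of the 'Negative' cases.
{shape=circle, count=10, size=5, weight=19} — weight = 19, hence Negative. {shape=hexagon, count=6, size=9, weight=20} — weight = 20, hence Negative. {shape=hexagon, count=9, size=3, weight=20} — weight = 20, hence Negative. {shape=hexagon, count=8, size=4, weight=7} — weight = 7, hence Positive. {shape=star, count=5, size=7, weight=16} — weight = 16, hence Negative.

Negative, Negative, Negative, Positive, Negative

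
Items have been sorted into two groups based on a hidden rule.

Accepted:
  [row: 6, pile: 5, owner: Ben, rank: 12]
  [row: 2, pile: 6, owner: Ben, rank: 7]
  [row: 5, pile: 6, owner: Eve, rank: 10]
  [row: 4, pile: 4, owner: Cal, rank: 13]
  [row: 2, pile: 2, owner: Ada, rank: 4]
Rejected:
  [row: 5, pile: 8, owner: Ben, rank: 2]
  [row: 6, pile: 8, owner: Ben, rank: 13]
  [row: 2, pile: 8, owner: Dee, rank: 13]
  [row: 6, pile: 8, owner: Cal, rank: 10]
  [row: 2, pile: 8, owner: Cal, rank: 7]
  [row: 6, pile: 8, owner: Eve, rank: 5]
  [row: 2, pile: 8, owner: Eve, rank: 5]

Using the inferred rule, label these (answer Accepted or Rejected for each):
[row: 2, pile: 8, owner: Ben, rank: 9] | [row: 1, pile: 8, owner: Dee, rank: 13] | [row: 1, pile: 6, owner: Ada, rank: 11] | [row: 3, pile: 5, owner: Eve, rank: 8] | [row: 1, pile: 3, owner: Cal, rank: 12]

The pattern is that an item is 'Accepted' exactly when: pile ≤ 6.

Rejected, Rejected, Accepted, Accepted, Accepted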